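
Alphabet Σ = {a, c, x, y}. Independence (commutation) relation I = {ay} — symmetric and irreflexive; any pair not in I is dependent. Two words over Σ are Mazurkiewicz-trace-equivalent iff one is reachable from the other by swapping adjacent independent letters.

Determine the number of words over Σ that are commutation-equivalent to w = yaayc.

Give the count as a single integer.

#0=y has no predecessor
#1=a has no predecessor
#2=a depends on [1:a]
#3=y depends on [0:y]
#4=c depends on [2:a, 3:y]
sources: [0:y, 1:a]
N(rest) = Σ N(rest − s) over sources s of rest; N(one piece) = 1:
  size 1 → [4]=1
  size 2 → [2,4]=1  [3,4]=1
  size 3 → [0,3,4]=1  [1,2,4]=1  [2,3,4]=2
  first=0(y) contributes 3
  first=1(a) contributes 3
|[w]| = 6

6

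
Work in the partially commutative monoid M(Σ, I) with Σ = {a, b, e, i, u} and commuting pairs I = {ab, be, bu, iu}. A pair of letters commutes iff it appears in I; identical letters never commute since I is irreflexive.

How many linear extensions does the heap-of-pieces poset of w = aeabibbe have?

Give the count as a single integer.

12

#0=a has no predecessor
#1=e depends on [0:a]
#2=a depends on [1:e]
#3=b has no predecessor
#4=i depends on [2:a, 3:b]
#5=b depends on [4:i]
#6=b depends on [5:b]
#7=e depends on [4:i]
sources: [0:a, 3:b]
N(rest) = Σ N(rest − s) over sources s of rest; N(one piece) = 1:
  size 1 → [6]=1  [7]=1
  size 2 → [5,6]=1  [6,7]=2
  size 3 → [5,6,7]=3
  size 4 → [4,5,6,7]=3
  size 5 → [2,4,5,6,7]=3  [3,4,5,6,7]=3
  size 6 → [1,2,4,5,6,7]=3  [2,3,4,5,6,7]=6
  first=0(a) contributes 9
  first=3(b) contributes 3
|[w]| = 12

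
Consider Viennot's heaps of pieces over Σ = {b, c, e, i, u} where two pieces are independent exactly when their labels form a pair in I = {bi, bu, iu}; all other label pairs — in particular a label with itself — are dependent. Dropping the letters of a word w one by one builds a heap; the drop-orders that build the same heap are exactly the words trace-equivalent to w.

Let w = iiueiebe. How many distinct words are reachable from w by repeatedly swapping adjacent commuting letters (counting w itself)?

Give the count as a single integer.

piece 0:i — minimal
piece 1:i rests on {0:i}
piece 2:u — minimal
piece 3:e rests on {1:i, 2:u}
piece 4:i rests on {3:e}
piece 5:e rests on {4:i}
piece 6:b rests on {5:e}
piece 7:e rests on {6:b}
minimal pieces: {0:i, 2:u}
ways to finish when only these pieces remain (= sum over removing one remaining piece with nothing left below it):
  1 left: {7}→1
  2 left: {6,7}→1
  3 left: {5,6,7}→1
  4 left: {4,5,6,7}→1
  5 left: {3,4,5,6,7}→1
  6 left: {1,3,4,5,6,7}→1  {2,3,4,5,6,7}→1
  placing 0:i first → 2 extensions
  placing 2:u first → 1 extensions
total linear extensions = 3

3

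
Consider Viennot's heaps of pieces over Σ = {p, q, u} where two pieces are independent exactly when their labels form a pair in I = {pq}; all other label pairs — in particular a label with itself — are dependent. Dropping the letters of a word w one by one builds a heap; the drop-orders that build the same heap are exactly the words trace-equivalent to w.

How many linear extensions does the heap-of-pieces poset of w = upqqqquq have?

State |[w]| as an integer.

#0=u has no predecessor
#1=p depends on [0:u]
#2=q depends on [0:u]
#3=q depends on [2:q]
#4=q depends on [3:q]
#5=q depends on [4:q]
#6=u depends on [1:p, 5:q]
#7=q depends on [6:u]
sources: [0:u]
N(rest) = Σ N(rest − s) over sources s of rest; N(one piece) = 1:
  size 1 → [7]=1
  size 2 → [6,7]=1
  size 3 → [1,6,7]=1  [5,6,7]=1
  size 4 → [1,5,6,7]=2  [4,5,6,7]=1
  size 5 → [1,4,5,6,7]=3  [3,4,5,6,7]=1
  size 6 → [1,3,4,5,6,7]=4  [2,3,4,5,6,7]=1
  first=0(u) contributes 5

5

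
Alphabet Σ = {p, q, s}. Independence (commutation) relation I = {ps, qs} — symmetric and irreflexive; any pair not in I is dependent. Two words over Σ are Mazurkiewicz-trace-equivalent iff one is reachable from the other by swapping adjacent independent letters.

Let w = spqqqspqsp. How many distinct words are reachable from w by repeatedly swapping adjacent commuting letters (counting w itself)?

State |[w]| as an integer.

#0=s has no predecessor
#1=p has no predecessor
#2=q depends on [1:p]
#3=q depends on [2:q]
#4=q depends on [3:q]
#5=s depends on [0:s]
#6=p depends on [4:q]
#7=q depends on [6:p]
#8=s depends on [5:s]
#9=p depends on [7:q]
sources: [0:s, 1:p]
N(rest) = Σ N(rest − s) over sources s of rest; N(one piece) = 1:
  size 1 → [8]=1  [9]=1
  size 2 → [5,8]=1  [7,9]=1  [8,9]=2
  size 3 → [0,5,8]=1  [5,8,9]=3  [6,7,9]=1  [7,8,9]=3
  size 4 → [0,5,8,9]=4  [4,6,7,9]=1  [5,7,8,9]=6  [6,7,8,9]=4
  size 5 → [0,5,7,8,9]=10  [3,4,6,7,9]=1  [4,6,7,8,9]=5  [5,6,7,8,9]=10
  size 6 → [0,5,6,7,8,9]=20  [2,3,4,6,7,9]=1  [3,4,6,7,8,9]=6  [4,5,6,7,8,9]=15
  size 7 → [0,4,5,6,7,8,9]=35  [1,2,3,4,6,7,9]=1  [2,3,4,6,7,8,9]=7  [3,4,5,6,7,8,9]=21
  size 8 → [0,3,4,5,6,7,8,9]=56  [1,2,3,4,6,7,8,9]=8  [2,3,4,5,6,7,8,9]=28
  first=0(s) contributes 36
  first=1(p) contributes 84
|[w]| = 120

120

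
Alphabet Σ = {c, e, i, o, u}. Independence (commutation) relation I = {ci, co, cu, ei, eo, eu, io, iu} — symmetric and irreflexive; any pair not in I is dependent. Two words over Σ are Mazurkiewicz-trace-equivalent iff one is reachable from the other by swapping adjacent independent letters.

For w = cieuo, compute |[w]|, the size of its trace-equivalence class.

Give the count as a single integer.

drop 0:c onto floor
drop 1:i onto floor
drop 2:e onto {0:c}
drop 3:u onto floor
drop 4:o onto {3:u}
ground layer = {0:c, 1:i, 3:u}
drop-orders for the pieces not yet dropped (sum over which currently-grounded one goes next):
  1 to go: {1} 1  {2} 1  {4} 1
  2 to go: {0,2} 1  {1,2} 2  {1,4} 2  {2,4} 2  {3,4} 1
  3 to go: {0,1,2} 3  {0,2,4} 3  {1,2,4} 6  {1,3,4} 3  {2,3,4} 3
  if 0:c drops first: 12 orders
  if 1:i drops first: 6 orders
  if 3:u drops first: 12 orders
heap linearizations: 30

30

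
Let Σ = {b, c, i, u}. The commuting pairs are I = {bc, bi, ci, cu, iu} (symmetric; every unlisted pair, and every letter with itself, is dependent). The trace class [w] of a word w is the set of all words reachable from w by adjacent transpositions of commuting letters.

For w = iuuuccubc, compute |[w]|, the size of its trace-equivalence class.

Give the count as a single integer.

504

drop 0:i onto floor
drop 1:u onto floor
drop 2:u onto {1:u}
drop 3:u onto {2:u}
drop 4:c onto floor
drop 5:c onto {4:c}
drop 6:u onto {3:u}
drop 7:b onto {6:u}
drop 8:c onto {5:c}
ground layer = {0:i, 1:u, 4:c}
drop-orders for the pieces not yet dropped (sum over which currently-grounded one goes next):
  1 to go: {0} 1  {7} 1  {8} 1
  2 to go: {0,7} 2  {0,8} 2  {5,8} 1  {6,7} 1  {7,8} 2
  3 to go: {0,5,8} 3  {0,6,7} 3  {0,7,8} 6  {3,6,7} 1  {4,5,8} 1  {5,7,8} 3  {6,7,8} 3
  4 to go: {0,3,6,7} 4  {0,4,5,8} 4  {0,5,7,8} 12  {0,6,7,8} 12  {2,3,6,7} 1  {3,6,7,8} 4  {4,5,7,8} 4  {5,6,7,8} 6
  5 to go: {0,2,3,6,7} 5  {0,3,6,7,8} 20  {0,4,5,7,8} 20  {0,5,6,7,8} 30  {1,2,3,6,7} 1  {2,3,6,7,8} 5  {3,5,6,7,8} 10  {4,5,6,7,8} 10
  6 to go: {0,1,2,3,6,7} 6  {0,2,3,6,7,8} 30  {0,3,5,6,7,8} 60  {0,4,5,6,7,8} 60  {1,2,3,6,7,8} 6  {2,3,5,6,7,8} 15  {3,4,5,6,7,8} 20
  7 to go: {0,1,2,3,6,7,8} 42  {0,2,3,5,6,7,8} 105  {0,3,4,5,6,7,8} 140  {1,2,3,5,6,7,8} 21  {2,3,4,5,6,7,8} 35
  if 0:i drops first: 56 orders
  if 1:u drops first: 280 orders
  if 4:c drops first: 168 orders
heap linearizations: 504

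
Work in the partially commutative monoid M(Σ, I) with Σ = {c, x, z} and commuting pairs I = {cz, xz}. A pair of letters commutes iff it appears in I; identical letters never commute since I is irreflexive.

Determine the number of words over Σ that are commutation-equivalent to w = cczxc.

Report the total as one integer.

piece 0:c — minimal
piece 1:c rests on {0:c}
piece 2:z — minimal
piece 3:x rests on {1:c}
piece 4:c rests on {3:x}
minimal pieces: {0:c, 2:z}
ways to finish when only these pieces remain (= sum over removing one remaining piece with nothing left below it):
  1 left: {2}→1  {4}→1
  2 left: {2,4}→2  {3,4}→1
  3 left: {1,3,4}→1  {2,3,4}→3
  placing 0:c first → 4 extensions
  placing 2:z first → 1 extensions
total linear extensions = 5

5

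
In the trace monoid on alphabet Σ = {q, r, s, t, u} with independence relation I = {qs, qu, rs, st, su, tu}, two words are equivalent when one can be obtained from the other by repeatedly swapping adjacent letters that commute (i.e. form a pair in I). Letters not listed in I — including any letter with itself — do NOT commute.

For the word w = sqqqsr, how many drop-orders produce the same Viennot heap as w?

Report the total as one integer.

15

0(s) covers ∅
1(q) covers ∅
2(q) covers 1:q
3(q) covers 2:q
4(s) covers 0:s
5(r) covers 3:q
floor of heap: 0:s, 1:q
completions by unplaced set U, small U first (add the entries for U minus each lowest piece of U):
  |U|=1: {4}:1  {5}:1
  |U|=2: {0,4}:1  {3,5}:1  {4,5}:2
  |U|=3: {0,4,5}:3  {2,3,5}:1  {3,4,5}:3
  |U|=4: {0,3,4,5}:6  {1,2,3,5}:1  {2,3,4,5}:4
  start at 0(s): 5
  start at 1(q): 10
sum over floor = 15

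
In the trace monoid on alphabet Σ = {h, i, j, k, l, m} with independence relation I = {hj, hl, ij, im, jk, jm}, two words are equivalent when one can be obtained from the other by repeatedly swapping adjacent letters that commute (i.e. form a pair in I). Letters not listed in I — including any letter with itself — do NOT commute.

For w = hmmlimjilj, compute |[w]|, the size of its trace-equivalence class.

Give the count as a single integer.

piece 0:h — minimal
piece 1:m rests on {0:h}
piece 2:m rests on {1:m}
piece 3:l rests on {2:m}
piece 4:i rests on {3:l}
piece 5:m rests on {3:l}
piece 6:j rests on {3:l}
piece 7:i rests on {4:i}
piece 8:l rests on {5:m, 6:j, 7:i}
piece 9:j rests on {8:l}
minimal pieces: {0:h}
ways to finish when only these pieces remain (= sum over removing one remaining piece with nothing left below it):
  1 left: {9}→1
  2 left: {8,9}→1
  3 left: {5,8,9}→1  {6,8,9}→1  {7,8,9}→1
  4 left: {4,7,8,9}→1  {5,6,8,9}→2  {5,7,8,9}→2  {6,7,8,9}→2
  5 left: {4,5,7,8,9}→3  {4,6,7,8,9}→3  {5,6,7,8,9}→6
  6 left: {4,5,6,7,8,9}→12
  7 left: {3,4,5,6,7,8,9}→12
  8 left: {2,3,4,5,6,7,8,9}→12
  placing 0:h first → 12 extensions

12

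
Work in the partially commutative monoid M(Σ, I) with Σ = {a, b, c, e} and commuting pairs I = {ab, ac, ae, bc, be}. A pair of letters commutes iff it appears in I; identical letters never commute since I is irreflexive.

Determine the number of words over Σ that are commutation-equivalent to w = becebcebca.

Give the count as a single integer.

840

0(b) covers ∅
1(e) covers ∅
2(c) covers 1:e
3(e) covers 2:c
4(b) covers 0:b
5(c) covers 3:e
6(e) covers 5:c
7(b) covers 4:b
8(c) covers 6:e
9(a) covers ∅
floor of heap: 0:b, 1:e, 9:a
completions by unplaced set U, small U first (add the entries for U minus each lowest piece of U):
  |U|=1: {7}:1  {8}:1  {9}:1
  |U|=2: {4,7}:1  {6,8}:1  {7,8}:2  {7,9}:2  {8,9}:2
  |U|=3: {0,4,7}:1  {4,7,8}:3  {4,7,9}:3  {5,6,8}:1  {6,7,8}:3  {6,8,9}:3  {7,8,9}:6
  |U|=4: {0,4,7,8}:4  {0,4,7,9}:4  {3,5,6,8}:1  {4,6,7,8}:6  {4,7,8,9}:12  {5,6,7,8}:4  {5,6,8,9}:4  {6,7,8,9}:12
  |U|=5: {0,4,6,7,8}:10  {0,4,7,8,9}:20  {2,3,5,6,8}:1  {3,5,6,7,8}:5  {3,5,6,8,9}:5  {4,5,6,7,8}:10  {4,6,7,8,9}:30  {5,6,7,8,9}:20
  |U|=6: {0,4,5,6,7,8}:20  {0,4,6,7,8,9}:60  {1,2,3,5,6,8}:1  {2,3,5,6,7,8}:6  {2,3,5,6,8,9}:6  {3,4,5,6,7,8}:15  {3,5,6,7,8,9}:30  {4,5,6,7,8,9}:60
  |U|=7: {0,3,4,5,6,7,8}:35  {0,4,5,6,7,8,9}:140  {1,2,3,5,6,7,8}:7  {1,2,3,5,6,8,9}:7  {2,3,4,5,6,7,8}:21  {2,3,5,6,7,8,9}:42  {3,4,5,6,7,8,9}:105
  |U|=8: {0,2,3,4,5,6,7,8}:56  {0,3,4,5,6,7,8,9}:280  {1,2,3,4,5,6,7,8}:28  {1,2,3,5,6,7,8,9}:56  {2,3,4,5,6,7,8,9}:168
  start at 0(b): 252
  start at 1(e): 504
  start at 9(a): 84
sum over floor = 840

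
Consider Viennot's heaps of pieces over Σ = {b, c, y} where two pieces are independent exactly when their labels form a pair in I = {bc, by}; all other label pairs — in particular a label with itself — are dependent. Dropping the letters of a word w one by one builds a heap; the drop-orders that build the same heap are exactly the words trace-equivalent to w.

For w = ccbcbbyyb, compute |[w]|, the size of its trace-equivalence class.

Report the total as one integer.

126

#0=c has no predecessor
#1=c depends on [0:c]
#2=b has no predecessor
#3=c depends on [1:c]
#4=b depends on [2:b]
#5=b depends on [4:b]
#6=y depends on [3:c]
#7=y depends on [6:y]
#8=b depends on [5:b]
sources: [0:c, 2:b]
N(rest) = Σ N(rest − s) over sources s of rest; N(one piece) = 1:
  size 1 → [7]=1  [8]=1
  size 2 → [5,8]=1  [6,7]=1  [7,8]=2
  size 3 → [3,6,7]=1  [4,5,8]=1  [5,7,8]=3  [6,7,8]=3
  size 4 → [1,3,6,7]=1  [2,4,5,8]=1  [3,6,7,8]=4  [4,5,7,8]=4  [5,6,7,8]=6
  size 5 → [0,1,3,6,7]=1  [1,3,6,7,8]=5  [2,4,5,7,8]=5  [3,5,6,7,8]=10  [4,5,6,7,8]=10
  size 6 → [0,1,3,6,7,8]=6  [1,3,5,6,7,8]=15  [2,4,5,6,7,8]=15  [3,4,5,6,7,8]=20
  size 7 → [0,1,3,5,6,7,8]=21  [1,3,4,5,6,7,8]=35  [2,3,4,5,6,7,8]=35
  first=0(c) contributes 70
  first=2(b) contributes 56
|[w]| = 126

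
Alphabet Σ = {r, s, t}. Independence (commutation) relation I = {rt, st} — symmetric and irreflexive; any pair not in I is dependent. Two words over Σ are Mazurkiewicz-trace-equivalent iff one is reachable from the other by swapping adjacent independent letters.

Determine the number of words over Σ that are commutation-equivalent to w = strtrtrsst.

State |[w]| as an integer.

210

#0=s has no predecessor
#1=t has no predecessor
#2=r depends on [0:s]
#3=t depends on [1:t]
#4=r depends on [2:r]
#5=t depends on [3:t]
#6=r depends on [4:r]
#7=s depends on [6:r]
#8=s depends on [7:s]
#9=t depends on [5:t]
sources: [0:s, 1:t]
N(rest) = Σ N(rest − s) over sources s of rest; N(one piece) = 1:
  size 1 → [8]=1  [9]=1
  size 2 → [5,9]=1  [7,8]=1  [8,9]=2
  size 3 → [3,5,9]=1  [5,8,9]=3  [6,7,8]=1  [7,8,9]=3
  size 4 → [1,3,5,9]=1  [3,5,8,9]=4  [4,6,7,8]=1  [5,7,8,9]=6  [6,7,8,9]=4
  size 5 → [1,3,5,8,9]=5  [2,4,6,7,8]=1  [3,5,7,8,9]=10  [4,6,7,8,9]=5  [5,6,7,8,9]=10
  size 6 → [0,2,4,6,7,8]=1  [1,3,5,7,8,9]=15  [2,4,6,7,8,9]=6  [3,5,6,7,8,9]=20  [4,5,6,7,8,9]=15
  size 7 → [0,2,4,6,7,8,9]=7  [1,3,5,6,7,8,9]=35  [2,4,5,6,7,8,9]=21  [3,4,5,6,7,8,9]=35
  size 8 → [0,2,4,5,6,7,8,9]=28  [1,3,4,5,6,7,8,9]=70  [2,3,4,5,6,7,8,9]=56
  first=0(s) contributes 126
  first=1(t) contributes 84
|[w]| = 210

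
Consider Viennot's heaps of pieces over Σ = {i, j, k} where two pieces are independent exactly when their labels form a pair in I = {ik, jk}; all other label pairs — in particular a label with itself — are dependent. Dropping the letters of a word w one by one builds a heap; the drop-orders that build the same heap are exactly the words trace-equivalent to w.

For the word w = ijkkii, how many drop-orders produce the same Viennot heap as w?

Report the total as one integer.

15

piece 0:i — minimal
piece 1:j rests on {0:i}
piece 2:k — minimal
piece 3:k rests on {2:k}
piece 4:i rests on {1:j}
piece 5:i rests on {4:i}
minimal pieces: {0:i, 2:k}
ways to finish when only these pieces remain (= sum over removing one remaining piece with nothing left below it):
  1 left: {3}→1  {5}→1
  2 left: {2,3}→1  {3,5}→2  {4,5}→1
  3 left: {1,4,5}→1  {2,3,5}→3  {3,4,5}→3
  4 left: {0,1,4,5}→1  {1,3,4,5}→4  {2,3,4,5}→6
  placing 0:i first → 10 extensions
  placing 2:k first → 5 extensions
total linear extensions = 15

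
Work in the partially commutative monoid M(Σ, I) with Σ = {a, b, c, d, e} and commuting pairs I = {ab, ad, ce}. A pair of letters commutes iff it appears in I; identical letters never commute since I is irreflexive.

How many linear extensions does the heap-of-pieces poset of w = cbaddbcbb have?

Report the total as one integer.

5

0(c) covers ∅
1(b) covers 0:c
2(a) covers 0:c
3(d) covers 1:b
4(d) covers 3:d
5(b) covers 4:d
6(c) covers 2:a, 5:b
7(b) covers 6:c
8(b) covers 7:b
floor of heap: 0:c
completions by unplaced set U, small U first (add the entries for U minus each lowest piece of U):
  |U|=1: {8}:1
  |U|=2: {7,8}:1
  |U|=3: {6,7,8}:1
  |U|=4: {2,6,7,8}:1  {5,6,7,8}:1
  |U|=5: {2,5,6,7,8}:2  {4,5,6,7,8}:1
  |U|=6: {2,4,5,6,7,8}:3  {3,4,5,6,7,8}:1
  |U|=7: {1,3,4,5,6,7,8}:1  {2,3,4,5,6,7,8}:4
  start at 0(c): 5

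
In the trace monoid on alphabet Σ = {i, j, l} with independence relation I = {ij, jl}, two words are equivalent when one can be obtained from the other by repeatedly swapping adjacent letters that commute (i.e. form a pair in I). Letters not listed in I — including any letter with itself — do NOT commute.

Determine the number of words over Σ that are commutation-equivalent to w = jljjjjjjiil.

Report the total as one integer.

piece 0:j — minimal
piece 1:l — minimal
piece 2:j rests on {0:j}
piece 3:j rests on {2:j}
piece 4:j rests on {3:j}
piece 5:j rests on {4:j}
piece 6:j rests on {5:j}
piece 7:j rests on {6:j}
piece 8:i rests on {1:l}
piece 9:i rests on {8:i}
piece 10:l rests on {9:i}
minimal pieces: {0:j, 1:l}
ways to finish when only these pieces remain (= sum over removing one remaining piece with nothing left below it):
  1 left: {7}→1  {10}→1
  2 left: {6,7}→1  {7,10}→2  {9,10}→1
  3 left: {5,6,7}→1  {6,7,10}→3  {7,9,10}→3  {8,9,10}→1
  4 left: {1,8,9,10}→1  {4,5,6,7}→1  {5,6,7,10}→4  {6,7,9,10}→6  {7,8,9,10}→4
  5 left: {1,7,8,9,10}→5  {3,4,5,6,7}→1  {4,5,6,7,10}→5  {5,6,7,9,10}→10  {6,7,8,9,10}→10
  6 left: {1,6,7,8,9,10}→15  {2,3,4,5,6,7}→1  {3,4,5,6,7,10}→6  {4,5,6,7,9,10}→15  {5,6,7,8,9,10}→20
  7 left: {0,2,3,4,5,6,7}→1  {1,5,6,7,8,9,10}→35  {2,3,4,5,6,7,10}→7  {3,4,5,6,7,9,10}→21  {4,5,6,7,8,9,10}→35
  8 left: {0,2,3,4,5,6,7,10}→8  {1,4,5,6,7,8,9,10}→70  {2,3,4,5,6,7,9,10}→28  {3,4,5,6,7,8,9,10}→56
  9 left: {0,2,3,4,5,6,7,9,10}→36  {1,3,4,5,6,7,8,9,10}→126  {2,3,4,5,6,7,8,9,10}→84
  placing 0:j first → 210 extensions
  placing 1:l first → 120 extensions
total linear extensions = 330

330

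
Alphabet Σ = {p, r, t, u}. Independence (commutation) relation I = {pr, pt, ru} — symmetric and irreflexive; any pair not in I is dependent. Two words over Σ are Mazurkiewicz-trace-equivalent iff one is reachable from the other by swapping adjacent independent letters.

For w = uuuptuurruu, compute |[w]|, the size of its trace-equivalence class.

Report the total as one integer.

36

piece 0:u — minimal
piece 1:u rests on {0:u}
piece 2:u rests on {1:u}
piece 3:p rests on {2:u}
piece 4:t rests on {2:u}
piece 5:u rests on {3:p, 4:t}
piece 6:u rests on {5:u}
piece 7:r rests on {4:t}
piece 8:r rests on {7:r}
piece 9:u rests on {6:u}
piece 10:u rests on {9:u}
minimal pieces: {0:u}
ways to finish when only these pieces remain (= sum over removing one remaining piece with nothing left below it):
  1 left: {8}→1  {10}→1
  2 left: {7,8}→1  {8,10}→2  {9,10}→1
  3 left: {6,9,10}→1  {7,8,10}→3  {8,9,10}→3
  4 left: {5,6,9,10}→1  {6,8,9,10}→4  {7,8,9,10}→6
  5 left: {3,5,6,9,10}→1  {5,6,8,9,10}→5  {6,7,8,9,10}→10
  6 left: {3,5,6,8,9,10}→6  {5,6,7,8,9,10}→15
  7 left: {3,5,6,7,8,9,10}→21  {4,5,6,7,8,9,10}→15
  8 left: {3,4,5,6,7,8,9,10}→36
  9 left: {2,3,4,5,6,7,8,9,10}→36
  placing 0:u first → 36 extensions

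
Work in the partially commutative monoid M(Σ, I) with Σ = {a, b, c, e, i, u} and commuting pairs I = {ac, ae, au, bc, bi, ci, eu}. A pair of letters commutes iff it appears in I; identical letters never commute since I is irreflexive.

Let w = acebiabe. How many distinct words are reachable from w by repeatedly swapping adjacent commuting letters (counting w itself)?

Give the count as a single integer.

6

drop 0:a onto floor
drop 1:c onto floor
drop 2:e onto {1:c}
drop 3:b onto {0:a, 2:e}
drop 4:i onto {0:a, 2:e}
drop 5:a onto {3:b, 4:i}
drop 6:b onto {5:a}
drop 7:e onto {6:b}
ground layer = {0:a, 1:c}
drop-orders for the pieces not yet dropped (sum over which currently-grounded one goes next):
  1 to go: {7} 1
  2 to go: {6,7} 1
  3 to go: {5,6,7} 1
  4 to go: {3,5,6,7} 1  {4,5,6,7} 1
  5 to go: {3,4,5,6,7} 2
  6 to go: {0,3,4,5,6,7} 2  {2,3,4,5,6,7} 2
  if 0:a drops first: 2 orders
  if 1:c drops first: 4 orders
heap linearizations: 6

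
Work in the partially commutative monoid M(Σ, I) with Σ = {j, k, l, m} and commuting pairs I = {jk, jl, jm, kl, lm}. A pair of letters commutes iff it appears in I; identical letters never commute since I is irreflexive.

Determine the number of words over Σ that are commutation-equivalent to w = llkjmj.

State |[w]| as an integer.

drop 0:l onto floor
drop 1:l onto {0:l}
drop 2:k onto floor
drop 3:j onto floor
drop 4:m onto {2:k}
drop 5:j onto {3:j}
ground layer = {0:l, 2:k, 3:j}
drop-orders for the pieces not yet dropped (sum over which currently-grounded one goes next):
  1 to go: {1} 1  {4} 1  {5} 1
  2 to go: {0,1} 1  {1,4} 2  {1,5} 2  {2,4} 1  {3,5} 1  {4,5} 2
  3 to go: {0,1,4} 3  {0,1,5} 3  {1,2,4} 3  {1,3,5} 3  {1,4,5} 6  {2,4,5} 3  {3,4,5} 3
  4 to go: {0,1,2,4} 6  {0,1,3,5} 6  {0,1,4,5} 12  {1,2,4,5} 12  {1,3,4,5} 12  {2,3,4,5} 6
  if 0:l drops first: 30 orders
  if 2:k drops first: 30 orders
  if 3:j drops first: 30 orders
heap linearizations: 90

90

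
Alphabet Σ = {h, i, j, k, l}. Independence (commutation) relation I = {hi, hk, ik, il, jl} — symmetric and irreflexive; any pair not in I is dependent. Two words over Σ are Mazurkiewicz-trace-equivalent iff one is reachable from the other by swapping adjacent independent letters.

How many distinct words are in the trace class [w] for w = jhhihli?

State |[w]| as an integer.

15

drop 0:j onto floor
drop 1:h onto {0:j}
drop 2:h onto {1:h}
drop 3:i onto {0:j}
drop 4:h onto {2:h}
drop 5:l onto {4:h}
drop 6:i onto {3:i}
ground layer = {0:j}
drop-orders for the pieces not yet dropped (sum over which currently-grounded one goes next):
  1 to go: {5} 1  {6} 1
  2 to go: {3,6} 1  {4,5} 1  {5,6} 2
  3 to go: {2,4,5} 1  {3,5,6} 3  {4,5,6} 3
  4 to go: {1,2,4,5} 1  {2,4,5,6} 4  {3,4,5,6} 6
  5 to go: {1,2,4,5,6} 5  {2,3,4,5,6} 10
  if 0:j drops first: 15 orders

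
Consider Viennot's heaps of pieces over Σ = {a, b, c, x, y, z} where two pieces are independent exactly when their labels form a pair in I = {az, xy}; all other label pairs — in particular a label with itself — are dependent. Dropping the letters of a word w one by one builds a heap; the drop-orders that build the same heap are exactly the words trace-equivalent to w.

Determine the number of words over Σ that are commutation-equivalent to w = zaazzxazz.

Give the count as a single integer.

30

#0=z has no predecessor
#1=a has no predecessor
#2=a depends on [1:a]
#3=z depends on [0:z]
#4=z depends on [3:z]
#5=x depends on [2:a, 4:z]
#6=a depends on [5:x]
#7=z depends on [5:x]
#8=z depends on [7:z]
sources: [0:z, 1:a]
N(rest) = Σ N(rest − s) over sources s of rest; N(one piece) = 1:
  size 1 → [6]=1  [8]=1
  size 2 → [6,8]=2  [7,8]=1
  size 3 → [6,7,8]=3
  size 4 → [5,6,7,8]=3
  size 5 → [2,5,6,7,8]=3  [4,5,6,7,8]=3
  size 6 → [1,2,5,6,7,8]=3  [2,4,5,6,7,8]=6  [3,4,5,6,7,8]=3
  size 7 → [0,3,4,5,6,7,8]=3  [1,2,4,5,6,7,8]=9  [2,3,4,5,6,7,8]=9
  first=0(z) contributes 18
  first=1(a) contributes 12
|[w]| = 30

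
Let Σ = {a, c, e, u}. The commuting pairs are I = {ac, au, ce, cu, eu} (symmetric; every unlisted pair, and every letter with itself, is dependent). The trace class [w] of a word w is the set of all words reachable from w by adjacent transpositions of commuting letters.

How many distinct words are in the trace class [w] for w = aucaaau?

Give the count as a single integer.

0(a) covers ∅
1(u) covers ∅
2(c) covers ∅
3(a) covers 0:a
4(a) covers 3:a
5(a) covers 4:a
6(u) covers 1:u
floor of heap: 0:a, 1:u, 2:c
completions by unplaced set U, small U first (add the entries for U minus each lowest piece of U):
  |U|=1: {2}:1  {5}:1  {6}:1
  |U|=2: {1,6}:1  {2,5}:2  {2,6}:2  {4,5}:1  {5,6}:2
  |U|=3: {1,2,6}:3  {1,5,6}:3  {2,4,5}:3  {2,5,6}:6  {3,4,5}:1  {4,5,6}:3
  |U|=4: {0,3,4,5}:1  {1,2,5,6}:12  {1,4,5,6}:6  {2,3,4,5}:4  {2,4,5,6}:12  {3,4,5,6}:4
  |U|=5: {0,2,3,4,5}:5  {0,3,4,5,6}:5  {1,2,4,5,6}:30  {1,3,4,5,6}:10  {2,3,4,5,6}:20
  start at 0(a): 60
  start at 1(u): 30
  start at 2(c): 15
sum over floor = 105

105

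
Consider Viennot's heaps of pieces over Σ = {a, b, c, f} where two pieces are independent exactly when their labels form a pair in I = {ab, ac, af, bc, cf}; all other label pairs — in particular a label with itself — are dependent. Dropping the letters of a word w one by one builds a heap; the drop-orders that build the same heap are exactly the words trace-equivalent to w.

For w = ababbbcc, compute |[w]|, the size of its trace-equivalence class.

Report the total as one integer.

#0=a has no predecessor
#1=b has no predecessor
#2=a depends on [0:a]
#3=b depends on [1:b]
#4=b depends on [3:b]
#5=b depends on [4:b]
#6=c has no predecessor
#7=c depends on [6:c]
sources: [0:a, 1:b, 6:c]
N(rest) = Σ N(rest − s) over sources s of rest; N(one piece) = 1:
  size 1 → [2]=1  [5]=1  [7]=1
  size 2 → [0,2]=1  [2,5]=2  [2,7]=2  [4,5]=1  [5,7]=2  [6,7]=1
  size 3 → [0,2,5]=3  [0,2,7]=3  [2,4,5]=3  [2,5,7]=6  [2,6,7]=3  [3,4,5]=1  [4,5,7]=3  [5,6,7]=3
  size 4 → [0,2,4,5]=6  [0,2,5,7]=12  [0,2,6,7]=6  [1,3,4,5]=1  [2,3,4,5]=4  [2,4,5,7]=12  [2,5,6,7]=12  [3,4,5,7]=4  [4,5,6,7]=6
  size 5 → [0,2,3,4,5]=10  [0,2,4,5,7]=30  [0,2,5,6,7]=30  [1,2,3,4,5]=5  [1,3,4,5,7]=5  [2,3,4,5,7]=20  [2,4,5,6,7]=30  [3,4,5,6,7]=10
  size 6 → [0,1,2,3,4,5]=15  [0,2,3,4,5,7]=60  [0,2,4,5,6,7]=90  [1,2,3,4,5,7]=30  [1,3,4,5,6,7]=15  [2,3,4,5,6,7]=60
  first=0(a) contributes 105
  first=1(b) contributes 210
  first=6(c) contributes 105
|[w]| = 420

420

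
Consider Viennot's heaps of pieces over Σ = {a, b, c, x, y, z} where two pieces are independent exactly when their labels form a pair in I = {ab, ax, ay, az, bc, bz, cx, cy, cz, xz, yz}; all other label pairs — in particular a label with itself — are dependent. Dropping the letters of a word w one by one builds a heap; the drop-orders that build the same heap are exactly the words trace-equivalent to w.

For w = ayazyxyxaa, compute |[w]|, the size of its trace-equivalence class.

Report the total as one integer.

1260

#0=a has no predecessor
#1=y has no predecessor
#2=a depends on [0:a]
#3=z has no predecessor
#4=y depends on [1:y]
#5=x depends on [4:y]
#6=y depends on [5:x]
#7=x depends on [6:y]
#8=a depends on [2:a]
#9=a depends on [8:a]
sources: [0:a, 1:y, 3:z]
N(rest) = Σ N(rest − s) over sources s of rest; N(one piece) = 1:
  size 1 → [3]=1  [7]=1  [9]=1
  size 2 → [3,7]=2  [3,9]=2  [6,7]=1  [7,9]=2  [8,9]=1
  size 3 → [2,8,9]=1  [3,6,7]=3  [3,7,9]=6  [3,8,9]=3  [5,6,7]=1  [6,7,9]=3  [7,8,9]=3
  size 4 → [0,2,8,9]=1  [2,3,8,9]=4  [2,7,8,9]=4  [3,5,6,7]=4  [3,6,7,9]=12  [3,7,8,9]=12  [4,5,6,7]=1  [5,6,7,9]=4  [6,7,8,9]=6
  size 5 → [0,2,3,8,9]=5  [0,2,7,8,9]=5  [1,4,5,6,7]=1  [2,3,7,8,9]=20  [2,6,7,8,9]=10  [3,4,5,6,7]=5  [3,5,6,7,9]=20  [3,6,7,8,9]=30  [4,5,6,7,9]=5  [5,6,7,8,9]=10
  size 6 → [0,2,3,7,8,9]=30  [0,2,6,7,8,9]=15  [1,3,4,5,6,7]=6  [1,4,5,6,7,9]=6  [2,3,6,7,8,9]=60  [2,5,6,7,8,9]=20  [3,4,5,6,7,9]=30  [3,5,6,7,8,9]=60  [4,5,6,7,8,9]=15
  size 7 → [0,2,3,6,7,8,9]=105  [0,2,5,6,7,8,9]=35  [1,3,4,5,6,7,9]=42  [1,4,5,6,7,8,9]=21  [2,3,5,6,7,8,9]=140  [2,4,5,6,7,8,9]=35  [3,4,5,6,7,8,9]=105
  size 8 → [0,2,3,5,6,7,8,9]=280  [0,2,4,5,6,7,8,9]=70  [1,2,4,5,6,7,8,9]=56  [1,3,4,5,6,7,8,9]=168  [2,3,4,5,6,7,8,9]=280
  first=0(a) contributes 504
  first=1(y) contributes 630
  first=3(z) contributes 126
|[w]| = 1260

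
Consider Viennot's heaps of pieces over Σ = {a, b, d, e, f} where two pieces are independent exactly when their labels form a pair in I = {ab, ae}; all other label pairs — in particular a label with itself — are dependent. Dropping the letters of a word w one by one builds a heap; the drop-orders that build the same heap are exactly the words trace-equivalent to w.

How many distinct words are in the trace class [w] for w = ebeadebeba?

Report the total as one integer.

piece 0:e — minimal
piece 1:b rests on {0:e}
piece 2:e rests on {1:b}
piece 3:a — minimal
piece 4:d rests on {2:e, 3:a}
piece 5:e rests on {4:d}
piece 6:b rests on {5:e}
piece 7:e rests on {6:b}
piece 8:b rests on {7:e}
piece 9:a rests on {4:d}
minimal pieces: {0:e, 3:a}
ways to finish when only these pieces remain (= sum over removing one remaining piece with nothing left below it):
  1 left: {8}→1  {9}→1
  2 left: {7,8}→1  {8,9}→2
  3 left: {6,7,8}→1  {7,8,9}→3
  4 left: {5,6,7,8}→1  {6,7,8,9}→4
  5 left: {5,6,7,8,9}→5
  6 left: {4,5,6,7,8,9}→5
  7 left: {2,4,5,6,7,8,9}→5  {3,4,5,6,7,8,9}→5
  8 left: {1,2,4,5,6,7,8,9}→5  {2,3,4,5,6,7,8,9}→10
  placing 0:e first → 15 extensions
  placing 3:a first → 5 extensions
total linear extensions = 20

20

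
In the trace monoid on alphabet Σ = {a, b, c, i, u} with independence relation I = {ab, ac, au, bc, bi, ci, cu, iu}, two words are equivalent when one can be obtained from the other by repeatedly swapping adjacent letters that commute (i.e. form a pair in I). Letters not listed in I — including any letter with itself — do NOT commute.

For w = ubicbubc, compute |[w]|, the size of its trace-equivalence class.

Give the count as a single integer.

168

piece 0:u — minimal
piece 1:b rests on {0:u}
piece 2:i — minimal
piece 3:c — minimal
piece 4:b rests on {1:b}
piece 5:u rests on {4:b}
piece 6:b rests on {5:u}
piece 7:c rests on {3:c}
minimal pieces: {0:u, 2:i, 3:c}
ways to finish when only these pieces remain (= sum over removing one remaining piece with nothing left below it):
  1 left: {2}→1  {6}→1  {7}→1
  2 left: {2,6}→2  {2,7}→2  {3,7}→1  {5,6}→1  {6,7}→2
  3 left: {2,3,7}→3  {2,5,6}→3  {2,6,7}→6  {3,6,7}→3  {4,5,6}→1  {5,6,7}→3
  4 left: {1,4,5,6}→1  {2,3,6,7}→12  {2,4,5,6}→4  {2,5,6,7}→12  {3,5,6,7}→6  {4,5,6,7}→4
  5 left: {0,1,4,5,6}→1  {1,2,4,5,6}→5  {1,4,5,6,7}→5  {2,3,5,6,7}→30  {2,4,5,6,7}→20  {3,4,5,6,7}→10
  6 left: {0,1,2,4,5,6}→6  {0,1,4,5,6,7}→6  {1,2,4,5,6,7}→30  {1,3,4,5,6,7}→15  {2,3,4,5,6,7}→60
  placing 0:u first → 105 extensions
  placing 2:i first → 21 extensions
  placing 3:c first → 42 extensions
total linear extensions = 168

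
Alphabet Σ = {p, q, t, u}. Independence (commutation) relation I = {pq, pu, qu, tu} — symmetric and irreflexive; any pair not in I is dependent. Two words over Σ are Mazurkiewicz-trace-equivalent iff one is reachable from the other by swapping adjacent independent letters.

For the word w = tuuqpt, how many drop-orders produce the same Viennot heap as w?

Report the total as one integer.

0(t) covers ∅
1(u) covers ∅
2(u) covers 1:u
3(q) covers 0:t
4(p) covers 0:t
5(t) covers 3:q, 4:p
floor of heap: 0:t, 1:u
completions by unplaced set U, small U first (add the entries for U minus each lowest piece of U):
  |U|=1: {2}:1  {5}:1
  |U|=2: {1,2}:1  {2,5}:2  {3,5}:1  {4,5}:1
  |U|=3: {1,2,5}:3  {2,3,5}:3  {2,4,5}:3  {3,4,5}:2
  |U|=4: {0,3,4,5}:2  {1,2,3,5}:6  {1,2,4,5}:6  {2,3,4,5}:8
  start at 0(t): 20
  start at 1(u): 10
sum over floor = 30

30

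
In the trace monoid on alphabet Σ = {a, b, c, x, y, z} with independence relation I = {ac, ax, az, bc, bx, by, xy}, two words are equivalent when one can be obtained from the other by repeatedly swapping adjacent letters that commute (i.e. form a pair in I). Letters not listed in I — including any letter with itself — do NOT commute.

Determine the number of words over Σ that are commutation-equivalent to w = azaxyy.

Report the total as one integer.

0(a) covers ∅
1(z) covers ∅
2(a) covers 0:a
3(x) covers 1:z
4(y) covers 1:z, 2:a
5(y) covers 4:y
floor of heap: 0:a, 1:z
completions by unplaced set U, small U first (add the entries for U minus each lowest piece of U):
  |U|=1: {3}:1  {5}:1
  |U|=2: {3,5}:2  {4,5}:1
  |U|=3: {2,4,5}:1  {3,4,5}:3
  |U|=4: {0,2,4,5}:1  {1,3,4,5}:3  {2,3,4,5}:4
  start at 0(a): 7
  start at 1(z): 5
sum over floor = 12

12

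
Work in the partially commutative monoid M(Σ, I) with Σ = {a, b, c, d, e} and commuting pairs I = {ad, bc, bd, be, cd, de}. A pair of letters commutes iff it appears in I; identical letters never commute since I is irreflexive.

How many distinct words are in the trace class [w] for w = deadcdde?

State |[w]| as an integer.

70

piece 0:d — minimal
piece 1:e — minimal
piece 2:a rests on {1:e}
piece 3:d rests on {0:d}
piece 4:c rests on {2:a}
piece 5:d rests on {3:d}
piece 6:d rests on {5:d}
piece 7:e rests on {4:c}
minimal pieces: {0:d, 1:e}
ways to finish when only these pieces remain (= sum over removing one remaining piece with nothing left below it):
  1 left: {6}→1  {7}→1
  2 left: {4,7}→1  {5,6}→1  {6,7}→2
  3 left: {2,4,7}→1  {3,5,6}→1  {4,6,7}→3  {5,6,7}→3
  4 left: {0,3,5,6}→1  {1,2,4,7}→1  {2,4,6,7}→4  {3,5,6,7}→4  {4,5,6,7}→6
  5 left: {0,3,5,6,7}→5  {1,2,4,6,7}→5  {2,4,5,6,7}→10  {3,4,5,6,7}→10
  6 left: {0,3,4,5,6,7}→15  {1,2,4,5,6,7}→15  {2,3,4,5,6,7}→20
  placing 0:d first → 35 extensions
  placing 1:e first → 35 extensions
total linear extensions = 70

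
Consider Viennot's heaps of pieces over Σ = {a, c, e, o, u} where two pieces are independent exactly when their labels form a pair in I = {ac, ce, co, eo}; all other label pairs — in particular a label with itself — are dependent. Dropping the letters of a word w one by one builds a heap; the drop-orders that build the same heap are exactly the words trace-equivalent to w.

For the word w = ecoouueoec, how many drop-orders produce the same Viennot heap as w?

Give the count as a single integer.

piece 0:e — minimal
piece 1:c — minimal
piece 2:o — minimal
piece 3:o rests on {2:o}
piece 4:u rests on {0:e, 1:c, 3:o}
piece 5:u rests on {4:u}
piece 6:e rests on {5:u}
piece 7:o rests on {5:u}
piece 8:e rests on {6:e}
piece 9:c rests on {5:u}
minimal pieces: {0:e, 1:c, 2:o}
ways to finish when only these pieces remain (= sum over removing one remaining piece with nothing left below it):
  1 left: {7}→1  {8}→1  {9}→1
  2 left: {6,8}→1  {7,8}→2  {7,9}→2  {8,9}→2
  3 left: {6,7,8}→3  {6,8,9}→3  {7,8,9}→6
  4 left: {6,7,8,9}→12
  5 left: {5,6,7,8,9}→12
  6 left: {4,5,6,7,8,9}→12
  7 left: {0,4,5,6,7,8,9}→12  {1,4,5,6,7,8,9}→12  {3,4,5,6,7,8,9}→12
  8 left: {0,1,4,5,6,7,8,9}→24  {0,3,4,5,6,7,8,9}→24  {1,3,4,5,6,7,8,9}→24  {2,3,4,5,6,7,8,9}→12
  placing 0:e first → 36 extensions
  placing 1:c first → 36 extensions
  placing 2:o first → 72 extensions
total linear extensions = 144

144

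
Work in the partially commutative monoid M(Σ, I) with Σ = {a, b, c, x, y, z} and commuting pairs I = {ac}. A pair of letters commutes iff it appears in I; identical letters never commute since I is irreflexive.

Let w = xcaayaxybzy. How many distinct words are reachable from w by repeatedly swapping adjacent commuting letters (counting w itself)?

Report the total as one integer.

3

drop 0:x onto floor
drop 1:c onto {0:x}
drop 2:a onto {0:x}
drop 3:a onto {2:a}
drop 4:y onto {1:c, 3:a}
drop 5:a onto {4:y}
drop 6:x onto {5:a}
drop 7:y onto {6:x}
drop 8:b onto {7:y}
drop 9:z onto {8:b}
drop 10:y onto {9:z}
ground layer = {0:x}
drop-orders for the pieces not yet dropped (sum over which currently-grounded one goes next):
  1 to go: {10} 1
  2 to go: {9,10} 1
  3 to go: {8,9,10} 1
  4 to go: {7,8,9,10} 1
  5 to go: {6,7,8,9,10} 1
  6 to go: {5,6,7,8,9,10} 1
  7 to go: {4,5,6,7,8,9,10} 1
  8 to go: {1,4,5,6,7,8,9,10} 1  {3,4,5,6,7,8,9,10} 1
  9 to go: {1,3,4,5,6,7,8,9,10} 2  {2,3,4,5,6,7,8,9,10} 1
  if 0:x drops first: 3 orders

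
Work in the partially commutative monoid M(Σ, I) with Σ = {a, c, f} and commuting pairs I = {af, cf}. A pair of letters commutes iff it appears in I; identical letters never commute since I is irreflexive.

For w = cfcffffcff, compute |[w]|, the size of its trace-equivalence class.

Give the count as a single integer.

120

drop 0:c onto floor
drop 1:f onto floor
drop 2:c onto {0:c}
drop 3:f onto {1:f}
drop 4:f onto {3:f}
drop 5:f onto {4:f}
drop 6:f onto {5:f}
drop 7:c onto {2:c}
drop 8:f onto {6:f}
drop 9:f onto {8:f}
ground layer = {0:c, 1:f}
drop-orders for the pieces not yet dropped (sum over which currently-grounded one goes next):
  1 to go: {7} 1  {9} 1
  2 to go: {2,7} 1  {7,9} 2  {8,9} 1
  3 to go: {0,2,7} 1  {2,7,9} 3  {6,8,9} 1  {7,8,9} 3
  4 to go: {0,2,7,9} 4  {2,7,8,9} 6  {5,6,8,9} 1  {6,7,8,9} 4
  5 to go: {0,2,7,8,9} 10  {2,6,7,8,9} 10  {4,5,6,8,9} 1  {5,6,7,8,9} 5
  6 to go: {0,2,6,7,8,9} 20  {2,5,6,7,8,9} 15  {3,4,5,6,8,9} 1  {4,5,6,7,8,9} 6
  7 to go: {0,2,5,6,7,8,9} 35  {1,3,4,5,6,8,9} 1  {2,4,5,6,7,8,9} 21  {3,4,5,6,7,8,9} 7
  8 to go: {0,2,4,5,6,7,8,9} 56  {1,3,4,5,6,7,8,9} 8  {2,3,4,5,6,7,8,9} 28
  if 0:c drops first: 36 orders
  if 1:f drops first: 84 orders
heap linearizations: 120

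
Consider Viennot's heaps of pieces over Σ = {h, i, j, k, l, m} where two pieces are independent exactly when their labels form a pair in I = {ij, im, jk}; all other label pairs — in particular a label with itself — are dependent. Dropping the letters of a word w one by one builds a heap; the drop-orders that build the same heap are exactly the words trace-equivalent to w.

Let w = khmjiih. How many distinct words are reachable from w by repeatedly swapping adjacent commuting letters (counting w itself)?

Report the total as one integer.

#0=k has no predecessor
#1=h depends on [0:k]
#2=m depends on [1:h]
#3=j depends on [2:m]
#4=i depends on [1:h]
#5=i depends on [4:i]
#6=h depends on [3:j, 5:i]
sources: [0:k]
N(rest) = Σ N(rest − s) over sources s of rest; N(one piece) = 1:
  size 1 → [6]=1
  size 2 → [3,6]=1  [5,6]=1
  size 3 → [2,3,6]=1  [3,5,6]=2  [4,5,6]=1
  size 4 → [2,3,5,6]=3  [3,4,5,6]=3
  size 5 → [2,3,4,5,6]=6
  first=0(k) contributes 6

6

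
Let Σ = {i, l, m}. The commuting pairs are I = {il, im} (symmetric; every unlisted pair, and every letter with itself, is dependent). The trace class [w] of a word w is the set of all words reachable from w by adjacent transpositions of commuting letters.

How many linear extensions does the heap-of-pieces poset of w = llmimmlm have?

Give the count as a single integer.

#0=l has no predecessor
#1=l depends on [0:l]
#2=m depends on [1:l]
#3=i has no predecessor
#4=m depends on [2:m]
#5=m depends on [4:m]
#6=l depends on [5:m]
#7=m depends on [6:l]
sources: [0:l, 3:i]
N(rest) = Σ N(rest − s) over sources s of rest; N(one piece) = 1:
  size 1 → [3]=1  [7]=1
  size 2 → [3,7]=2  [6,7]=1
  size 3 → [3,6,7]=3  [5,6,7]=1
  size 4 → [3,5,6,7]=4  [4,5,6,7]=1
  size 5 → [2,4,5,6,7]=1  [3,4,5,6,7]=5
  size 6 → [1,2,4,5,6,7]=1  [2,3,4,5,6,7]=6
  first=0(l) contributes 7
  first=3(i) contributes 1
|[w]| = 8

8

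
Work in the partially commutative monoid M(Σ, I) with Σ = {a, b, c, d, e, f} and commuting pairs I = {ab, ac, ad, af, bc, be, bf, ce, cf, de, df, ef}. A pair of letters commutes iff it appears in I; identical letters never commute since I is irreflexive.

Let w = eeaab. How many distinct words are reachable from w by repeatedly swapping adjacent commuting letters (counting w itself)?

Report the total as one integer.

5

piece 0:e — minimal
piece 1:e rests on {0:e}
piece 2:a rests on {1:e}
piece 3:a rests on {2:a}
piece 4:b — minimal
minimal pieces: {0:e, 4:b}
ways to finish when only these pieces remain (= sum over removing one remaining piece with nothing left below it):
  1 left: {3}→1  {4}→1
  2 left: {2,3}→1  {3,4}→2
  3 left: {1,2,3}→1  {2,3,4}→3
  placing 0:e first → 4 extensions
  placing 4:b first → 1 extensions
total linear extensions = 5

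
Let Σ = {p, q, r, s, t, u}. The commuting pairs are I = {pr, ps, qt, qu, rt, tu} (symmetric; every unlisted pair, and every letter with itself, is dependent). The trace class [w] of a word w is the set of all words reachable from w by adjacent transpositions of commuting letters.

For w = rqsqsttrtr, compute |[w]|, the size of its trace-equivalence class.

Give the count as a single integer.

0(r) covers ∅
1(q) covers 0:r
2(s) covers 1:q
3(q) covers 2:s
4(s) covers 3:q
5(t) covers 4:s
6(t) covers 5:t
7(r) covers 4:s
8(t) covers 6:t
9(r) covers 7:r
floor of heap: 0:r
completions by unplaced set U, small U first (add the entries for U minus each lowest piece of U):
  |U|=1: {8}:1  {9}:1
  |U|=2: {6,8}:1  {7,9}:1  {8,9}:2
  |U|=3: {5,6,8}:1  {6,8,9}:3  {7,8,9}:3
  |U|=4: {5,6,8,9}:4  {6,7,8,9}:6
  |U|=5: {5,6,7,8,9}:10
  |U|=6: {4,5,6,7,8,9}:10
  |U|=7: {3,4,5,6,7,8,9}:10
  |U|=8: {2,3,4,5,6,7,8,9}:10
  start at 0(r): 10

10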